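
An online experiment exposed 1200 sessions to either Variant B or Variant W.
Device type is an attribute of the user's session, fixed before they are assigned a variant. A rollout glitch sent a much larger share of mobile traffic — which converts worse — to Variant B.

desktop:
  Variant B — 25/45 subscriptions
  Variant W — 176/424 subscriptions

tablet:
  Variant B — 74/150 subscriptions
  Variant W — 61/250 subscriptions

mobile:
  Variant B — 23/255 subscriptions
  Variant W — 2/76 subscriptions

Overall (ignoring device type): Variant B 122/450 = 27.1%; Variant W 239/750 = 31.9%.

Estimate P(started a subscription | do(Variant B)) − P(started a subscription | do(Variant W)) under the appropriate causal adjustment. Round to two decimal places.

+0.16

Nothing the variant does changes device type; the imbalance is an allocation artefact. With device type also predicting the outcome, the pooled figure is confounded, and the within-stratum comparison is the causal one.
Adjusting over the population distribution of device type: 0.391·(0.556−0.415) + 0.333·(0.493−0.244) + 0.276·(0.090−0.026) = +0.156.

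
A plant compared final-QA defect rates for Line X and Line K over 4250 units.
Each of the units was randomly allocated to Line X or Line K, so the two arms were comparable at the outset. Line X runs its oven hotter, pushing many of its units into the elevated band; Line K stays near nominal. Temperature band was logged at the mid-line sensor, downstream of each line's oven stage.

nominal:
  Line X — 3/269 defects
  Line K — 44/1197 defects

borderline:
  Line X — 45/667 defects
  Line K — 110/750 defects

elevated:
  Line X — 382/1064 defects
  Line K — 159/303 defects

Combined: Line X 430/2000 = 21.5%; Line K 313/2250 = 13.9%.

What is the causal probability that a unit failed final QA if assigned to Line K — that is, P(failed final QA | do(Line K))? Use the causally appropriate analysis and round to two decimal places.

0.14

Line X is lower inside every in-process temperature band stratum but Line K is lower in aggregate. Whether to stratify depends on how in-process temperature band relates to the line.
In-process temperature band here is a post-treatment variable shaped by the line; conditioning on it would introduce bias rather than remove it. The overall comparison is the causal one.
So P(outcome | do(Line K)) is just the pooled rate for Line K: 313/2250 = 0.139.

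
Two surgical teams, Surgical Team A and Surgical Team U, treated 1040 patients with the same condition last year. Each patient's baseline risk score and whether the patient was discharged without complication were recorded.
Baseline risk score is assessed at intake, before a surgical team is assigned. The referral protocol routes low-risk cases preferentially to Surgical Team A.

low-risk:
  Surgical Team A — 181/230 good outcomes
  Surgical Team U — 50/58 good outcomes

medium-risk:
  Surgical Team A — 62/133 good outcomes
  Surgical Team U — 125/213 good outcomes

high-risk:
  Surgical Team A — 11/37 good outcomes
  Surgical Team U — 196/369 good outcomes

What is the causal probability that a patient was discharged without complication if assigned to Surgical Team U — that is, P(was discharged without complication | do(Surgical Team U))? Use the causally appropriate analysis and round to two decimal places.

The imbalance in baseline risk score arose from how patients were allocated, not from anything the surgical team did; and baseline risk score independently affects the outcome. The pooled gap is confounded — condition on baseline risk score.
Standardising Surgical Team U to the population baseline risk score mix: 0.277·50/58 + 0.333·125/213 + 0.390·196/369 = 0.641.

0.64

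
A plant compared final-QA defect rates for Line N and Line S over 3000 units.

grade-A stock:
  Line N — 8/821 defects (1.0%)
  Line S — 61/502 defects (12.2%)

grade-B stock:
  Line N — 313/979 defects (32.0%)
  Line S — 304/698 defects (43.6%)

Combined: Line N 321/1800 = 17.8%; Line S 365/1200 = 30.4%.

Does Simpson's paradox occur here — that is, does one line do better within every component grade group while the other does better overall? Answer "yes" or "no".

Within each component grade level (grade-A stock 1.0% vs 12.2%; grade-B stock 32.0% vs 43.6%), Line N has the lower rate every time. Pooled: 17.8% vs 30.4% — Line N has the lower rate overall. They agree.

no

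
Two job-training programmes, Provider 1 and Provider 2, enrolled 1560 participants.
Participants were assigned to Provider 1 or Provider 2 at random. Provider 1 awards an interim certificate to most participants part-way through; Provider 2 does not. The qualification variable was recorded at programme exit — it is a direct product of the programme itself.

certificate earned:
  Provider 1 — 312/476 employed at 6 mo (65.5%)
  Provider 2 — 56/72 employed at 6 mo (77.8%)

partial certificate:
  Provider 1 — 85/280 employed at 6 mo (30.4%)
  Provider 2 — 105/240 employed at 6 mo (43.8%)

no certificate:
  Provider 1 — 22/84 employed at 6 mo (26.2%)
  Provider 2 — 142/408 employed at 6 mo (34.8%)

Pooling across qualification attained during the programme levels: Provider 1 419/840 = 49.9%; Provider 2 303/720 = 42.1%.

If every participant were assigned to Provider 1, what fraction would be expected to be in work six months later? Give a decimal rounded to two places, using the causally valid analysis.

Qualification attained during the programme lies on the pathway programme → qualification attained during the programme → outcome, so adjusting for it blocks the indirect effect. For the total causal effect of programme, use the unadjusted pooled rates.
So P(outcome | do(Provider 1)) is just the pooled rate for Provider 1: 419/840 = 0.499.

0.50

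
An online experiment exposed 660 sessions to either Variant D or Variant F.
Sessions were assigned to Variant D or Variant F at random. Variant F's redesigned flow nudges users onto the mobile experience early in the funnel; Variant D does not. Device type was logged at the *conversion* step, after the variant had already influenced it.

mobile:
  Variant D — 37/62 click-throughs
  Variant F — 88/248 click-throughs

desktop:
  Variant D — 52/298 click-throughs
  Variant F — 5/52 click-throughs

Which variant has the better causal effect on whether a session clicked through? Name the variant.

Variant F

The device type-specific comparison favours Variant D throughout, but the pooled figures favour Variant F. The question is whether to condition on device type.
Because the variant influences device type, device type is a post-treatment mediator, not a confounder. Stratifying on it would bias the estimate; the causal effect is the crude pooled difference.
Pooled: Variant D 24.7% vs Variant F 31.0%; Variant F is higher overall.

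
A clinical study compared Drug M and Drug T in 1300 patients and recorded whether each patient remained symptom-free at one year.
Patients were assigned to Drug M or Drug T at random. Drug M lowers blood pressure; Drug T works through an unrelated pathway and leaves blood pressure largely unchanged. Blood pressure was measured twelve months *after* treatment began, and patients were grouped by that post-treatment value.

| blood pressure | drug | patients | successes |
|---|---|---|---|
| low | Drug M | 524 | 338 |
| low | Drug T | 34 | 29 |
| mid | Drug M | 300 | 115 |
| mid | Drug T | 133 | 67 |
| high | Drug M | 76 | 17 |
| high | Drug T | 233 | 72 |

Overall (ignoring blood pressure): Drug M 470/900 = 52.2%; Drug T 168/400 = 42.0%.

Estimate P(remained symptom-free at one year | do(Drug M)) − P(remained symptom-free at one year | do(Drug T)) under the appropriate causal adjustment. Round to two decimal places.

Within every blood pressure level Drug T has the higher rate, yet pooled Drug M does — Simpson's reversal.
The distribution of blood pressure is itself part of what the drug does — it is an intermediate outcome. Holding it fixed would remove that part of the effect; the total effect is the pooled difference.
The causal difference is the pooled difference: 0.522 − 0.420 = +0.102.

+0.10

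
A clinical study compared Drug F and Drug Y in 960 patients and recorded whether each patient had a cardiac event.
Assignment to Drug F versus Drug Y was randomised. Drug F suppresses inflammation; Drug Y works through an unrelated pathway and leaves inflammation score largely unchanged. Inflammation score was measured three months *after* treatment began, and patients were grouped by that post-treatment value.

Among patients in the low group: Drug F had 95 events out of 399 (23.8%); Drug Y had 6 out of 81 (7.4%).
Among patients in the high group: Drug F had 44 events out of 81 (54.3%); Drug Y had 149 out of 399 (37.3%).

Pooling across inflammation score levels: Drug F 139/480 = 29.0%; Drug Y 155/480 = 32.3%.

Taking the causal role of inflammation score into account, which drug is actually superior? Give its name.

Drug F

The stratified and pooled comparisons disagree (Drug Y wins within each inflammation score; Drug F wins overall), so the answer turns on the causal role of inflammation score.
Inflammation score is downstream of the drug. One should not condition on a consequence of treatment, so the overall rates are the right comparison.
Pooled: Drug F 29.0% vs Drug Y 32.3%; Drug F is lower overall.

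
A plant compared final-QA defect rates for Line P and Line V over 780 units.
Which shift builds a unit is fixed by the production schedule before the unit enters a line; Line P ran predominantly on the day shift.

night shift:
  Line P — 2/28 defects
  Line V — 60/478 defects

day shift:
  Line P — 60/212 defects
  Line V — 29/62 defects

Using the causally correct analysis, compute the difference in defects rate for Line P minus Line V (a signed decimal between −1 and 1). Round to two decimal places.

-0.10

Line P is lower inside every shift stratum but Line V is lower in aggregate. Whether to stratify depends on how shift relates to the line.
Since shift is a pre-existing factor (not a product of the line) and it affects the outcome on its own, it is a confounder. The stratified rates, not the pooled rate, identify the causal effect.
Adjusting over the population distribution of shift: 0.649·(0.071−0.126) + 0.351·(0.283−0.468) = -0.100.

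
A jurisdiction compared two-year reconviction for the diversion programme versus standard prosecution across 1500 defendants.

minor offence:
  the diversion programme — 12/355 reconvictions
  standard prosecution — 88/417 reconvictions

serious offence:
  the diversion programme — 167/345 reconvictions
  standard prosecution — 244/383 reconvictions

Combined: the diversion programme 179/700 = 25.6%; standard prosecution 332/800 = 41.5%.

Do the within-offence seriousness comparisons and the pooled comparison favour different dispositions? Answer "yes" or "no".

no

Within each offence seriousness level (minor offence 3.4% vs 21.1%; serious offence 48.4% vs 63.7%), the diversion programme has the lower rate every time. Pooled: 25.6% vs 41.5% — the diversion programme has the lower rate overall. They agree.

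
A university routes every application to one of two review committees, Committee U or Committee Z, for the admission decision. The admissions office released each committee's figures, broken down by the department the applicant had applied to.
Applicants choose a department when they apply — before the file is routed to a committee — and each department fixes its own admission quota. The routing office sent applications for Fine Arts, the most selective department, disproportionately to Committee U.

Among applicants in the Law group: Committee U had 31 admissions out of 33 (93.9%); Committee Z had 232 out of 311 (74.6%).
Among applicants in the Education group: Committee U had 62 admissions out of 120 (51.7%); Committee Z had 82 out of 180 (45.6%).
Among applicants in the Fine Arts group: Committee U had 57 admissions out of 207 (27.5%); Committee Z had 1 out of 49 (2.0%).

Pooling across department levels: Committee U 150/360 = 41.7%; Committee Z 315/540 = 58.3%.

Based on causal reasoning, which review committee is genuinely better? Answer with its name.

Committee U

The department-specific comparison favours Committee U throughout, but the pooled figures favour Committee Z. The question is whether to condition on department.
The imbalance in department arose from how applicants were allocated, not from anything the review committee did; and department independently affects the outcome. The pooled gap is confounded — condition on department.
Within each level — Law: 93.9% vs 74.6%; Education: 51.7% vs 45.6%; Fine Arts: 27.5% vs 2.0% — Committee U is higher every time.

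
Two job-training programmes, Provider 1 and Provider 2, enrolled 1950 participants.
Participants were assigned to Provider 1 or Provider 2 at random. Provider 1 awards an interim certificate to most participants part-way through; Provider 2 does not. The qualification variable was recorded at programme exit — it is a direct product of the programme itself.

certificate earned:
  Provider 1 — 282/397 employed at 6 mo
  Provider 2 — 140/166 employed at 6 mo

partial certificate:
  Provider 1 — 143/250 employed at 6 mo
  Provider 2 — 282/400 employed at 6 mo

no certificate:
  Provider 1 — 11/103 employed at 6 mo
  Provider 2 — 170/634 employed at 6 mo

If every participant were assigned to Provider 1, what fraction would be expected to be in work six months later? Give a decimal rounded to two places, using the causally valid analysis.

The stratified and pooled comparisons disagree (Provider 2 wins within each qualification attained during the programme; Provider 1 wins overall), so the answer turns on the causal role of qualification attained during the programme.
The distribution of qualification attained during the programme is itself part of what the programme does — it is an intermediate outcome. Holding it fixed would remove that part of the effect; the total effect is the pooled difference.
So P(outcome | do(Provider 1)) is just the pooled rate for Provider 1: 436/750 = 0.581.

0.58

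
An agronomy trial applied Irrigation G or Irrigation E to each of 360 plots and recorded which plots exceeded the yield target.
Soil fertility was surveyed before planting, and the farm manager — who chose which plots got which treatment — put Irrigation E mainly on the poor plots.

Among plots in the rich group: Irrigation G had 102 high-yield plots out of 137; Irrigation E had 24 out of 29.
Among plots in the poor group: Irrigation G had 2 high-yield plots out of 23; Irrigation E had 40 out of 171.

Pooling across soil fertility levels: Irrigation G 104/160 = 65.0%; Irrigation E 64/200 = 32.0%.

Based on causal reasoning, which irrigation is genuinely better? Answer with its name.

Irrigation E is higher inside every soil fertility stratum but Irrigation G is higher in aggregate. Whether to stratify depends on how soil fertility relates to the irrigation.
Soil fertility differs across irrigations for reasons unrelated to any effect of the irrigation itself, and it separately predicts the outcome — a classic confounder. We must compare within soil fertility levels.
Within each level — rich: 74.5% vs 82.8%; poor: 8.7% vs 23.4% — Irrigation E is higher every time.

Irrigation E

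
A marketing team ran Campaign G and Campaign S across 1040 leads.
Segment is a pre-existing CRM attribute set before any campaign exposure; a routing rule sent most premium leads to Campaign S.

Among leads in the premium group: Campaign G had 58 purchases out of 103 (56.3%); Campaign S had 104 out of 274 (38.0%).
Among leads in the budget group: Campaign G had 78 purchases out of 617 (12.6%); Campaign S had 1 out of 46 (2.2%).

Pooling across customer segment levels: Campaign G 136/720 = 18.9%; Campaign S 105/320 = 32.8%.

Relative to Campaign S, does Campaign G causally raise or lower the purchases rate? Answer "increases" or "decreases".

increases

Customer segment differs across campaigns for reasons unrelated to any effect of the campaign itself, and it separately predicts the outcome — a classic confounder. We must compare within customer segment levels.
Within each level — premium: 56.3% vs 38.0%; budget: 12.6% vs 2.2% — Campaign G is higher every time.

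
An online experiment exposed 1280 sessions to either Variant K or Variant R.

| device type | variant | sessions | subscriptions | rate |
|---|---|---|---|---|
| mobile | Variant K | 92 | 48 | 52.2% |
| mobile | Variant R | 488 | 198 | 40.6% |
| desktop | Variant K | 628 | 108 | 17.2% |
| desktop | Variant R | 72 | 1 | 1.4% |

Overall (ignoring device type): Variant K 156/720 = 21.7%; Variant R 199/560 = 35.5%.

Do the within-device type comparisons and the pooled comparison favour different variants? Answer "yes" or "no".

Within each device type level (mobile 52.2% vs 40.6%; desktop 17.2% vs 1.4%), Variant K has the higher rate every time. Pooled: 21.7% vs 35.5% — Variant R has the higher rate overall. The two comparisons disagree.

yes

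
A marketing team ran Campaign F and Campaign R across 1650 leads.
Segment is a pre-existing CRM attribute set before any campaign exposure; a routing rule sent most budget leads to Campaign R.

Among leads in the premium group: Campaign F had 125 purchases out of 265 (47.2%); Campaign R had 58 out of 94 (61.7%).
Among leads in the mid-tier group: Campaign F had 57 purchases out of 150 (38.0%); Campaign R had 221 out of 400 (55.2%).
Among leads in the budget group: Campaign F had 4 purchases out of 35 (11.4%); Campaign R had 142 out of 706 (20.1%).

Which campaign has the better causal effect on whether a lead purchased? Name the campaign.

Campaign R

Customer segment satisfies the back-door criterion: it is not a descendant of the campaign, and it blocks the spurious path from campaign to outcome. Adjusting for it (i.e., using the within-customer segment rates) gives the causal effect.
Within each level — premium: 47.2% vs 61.7%; mid-tier: 38.0% vs 55.2%; budget: 11.4% vs 20.1% — Campaign R is higher every time.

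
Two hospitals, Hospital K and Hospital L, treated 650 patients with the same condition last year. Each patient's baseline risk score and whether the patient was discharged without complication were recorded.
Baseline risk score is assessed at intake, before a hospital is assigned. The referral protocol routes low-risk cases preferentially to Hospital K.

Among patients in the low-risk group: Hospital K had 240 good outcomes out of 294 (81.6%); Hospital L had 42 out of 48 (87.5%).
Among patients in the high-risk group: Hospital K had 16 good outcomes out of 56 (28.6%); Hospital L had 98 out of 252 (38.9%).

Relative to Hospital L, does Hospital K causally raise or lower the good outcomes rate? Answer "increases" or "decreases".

Since baseline risk score is a pre-existing factor (not a product of the hospital) and it affects the outcome on its own, it is a confounder. The stratified rates, not the pooled rate, identify the causal effect.
Within each level — low-risk: 81.6% vs 87.5%; high-risk: 28.6% vs 38.9% — Hospital L is higher every time.

decreases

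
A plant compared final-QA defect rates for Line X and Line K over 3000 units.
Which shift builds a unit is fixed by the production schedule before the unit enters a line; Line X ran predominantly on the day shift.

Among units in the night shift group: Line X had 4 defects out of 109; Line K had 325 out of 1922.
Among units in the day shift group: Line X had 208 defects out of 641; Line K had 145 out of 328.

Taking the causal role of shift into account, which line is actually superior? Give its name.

Within every shift level Line X has the lower rate, yet pooled Line K does — Simpson's reversal.
Shift is set before the line has any effect — it is not caused by the line — and it independently drives the outcome. That makes it a confounder, so the causal comparison is within shift levels.
Within each level — night shift: 3.7% vs 16.9%; day shift: 32.4% vs 44.2% — Line X is lower every time.

Line X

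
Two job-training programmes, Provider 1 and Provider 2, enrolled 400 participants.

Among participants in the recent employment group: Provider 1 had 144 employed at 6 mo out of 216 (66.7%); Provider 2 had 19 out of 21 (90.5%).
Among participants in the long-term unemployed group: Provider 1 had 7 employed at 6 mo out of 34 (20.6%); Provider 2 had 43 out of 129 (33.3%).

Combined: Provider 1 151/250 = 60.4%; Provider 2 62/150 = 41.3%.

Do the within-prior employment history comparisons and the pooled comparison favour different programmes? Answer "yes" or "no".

Within each prior employment history level (recent employment 66.7% vs 90.5%; long-term unemployed 20.6% vs 33.3%), Provider 2 has the higher rate every time. Pooled: 60.4% vs 41.3% — Provider 1 has the higher rate overall. The two comparisons disagree.

yes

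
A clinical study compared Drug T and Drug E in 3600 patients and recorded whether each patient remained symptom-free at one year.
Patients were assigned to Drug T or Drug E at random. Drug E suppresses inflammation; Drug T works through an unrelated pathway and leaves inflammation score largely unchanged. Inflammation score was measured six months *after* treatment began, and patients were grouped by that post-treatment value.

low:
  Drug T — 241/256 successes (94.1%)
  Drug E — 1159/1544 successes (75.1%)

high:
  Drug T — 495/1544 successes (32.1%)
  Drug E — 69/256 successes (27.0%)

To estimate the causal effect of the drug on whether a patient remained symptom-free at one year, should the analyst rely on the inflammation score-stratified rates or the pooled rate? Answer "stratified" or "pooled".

The distribution of inflammation score is itself part of what the drug does — it is an intermediate outcome. Holding it fixed would remove that part of the effect; the total effect is the pooled difference.
Pooled: Drug T 40.9% vs Drug E 68.2%; Drug E is higher overall.

pooled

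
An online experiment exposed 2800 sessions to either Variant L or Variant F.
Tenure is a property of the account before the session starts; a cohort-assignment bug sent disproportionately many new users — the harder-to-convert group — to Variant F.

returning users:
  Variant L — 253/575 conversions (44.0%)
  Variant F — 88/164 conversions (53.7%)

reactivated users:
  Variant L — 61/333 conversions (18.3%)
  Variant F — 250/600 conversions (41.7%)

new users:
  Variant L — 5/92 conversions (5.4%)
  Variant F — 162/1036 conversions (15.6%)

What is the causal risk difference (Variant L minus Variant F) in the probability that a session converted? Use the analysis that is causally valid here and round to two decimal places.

-0.14

User tenure differs across variants for reasons unrelated to any effect of the variant itself, and it separately predicts the outcome — a classic confounder. We must compare within user tenure levels.
Adjusting over the population distribution of user tenure: 0.264·(0.440−0.537) + 0.333·(0.183−0.417) + 0.403·(0.054−0.156) = -0.144.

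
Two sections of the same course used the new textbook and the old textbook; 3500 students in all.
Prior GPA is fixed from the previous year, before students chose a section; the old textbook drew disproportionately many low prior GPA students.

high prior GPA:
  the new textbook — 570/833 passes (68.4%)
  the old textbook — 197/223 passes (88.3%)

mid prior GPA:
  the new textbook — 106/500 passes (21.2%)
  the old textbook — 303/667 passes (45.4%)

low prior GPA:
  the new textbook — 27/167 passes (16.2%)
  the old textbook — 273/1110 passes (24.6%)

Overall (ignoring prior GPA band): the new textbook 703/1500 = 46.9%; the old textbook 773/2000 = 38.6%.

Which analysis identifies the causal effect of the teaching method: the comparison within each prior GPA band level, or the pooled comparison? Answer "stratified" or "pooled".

Prior GPA band satisfies the back-door criterion: it is not a descendant of the teaching method, and it blocks the spurious path from teaching method to outcome. Adjusting for it (i.e., using the within-prior GPA band rates) gives the causal effect.
Within each level — high prior GPA: 68.4% vs 88.3%; mid prior GPA: 21.2% vs 45.4%; low prior GPA: 16.2% vs 24.6% — the old textbook is higher every time.

stratified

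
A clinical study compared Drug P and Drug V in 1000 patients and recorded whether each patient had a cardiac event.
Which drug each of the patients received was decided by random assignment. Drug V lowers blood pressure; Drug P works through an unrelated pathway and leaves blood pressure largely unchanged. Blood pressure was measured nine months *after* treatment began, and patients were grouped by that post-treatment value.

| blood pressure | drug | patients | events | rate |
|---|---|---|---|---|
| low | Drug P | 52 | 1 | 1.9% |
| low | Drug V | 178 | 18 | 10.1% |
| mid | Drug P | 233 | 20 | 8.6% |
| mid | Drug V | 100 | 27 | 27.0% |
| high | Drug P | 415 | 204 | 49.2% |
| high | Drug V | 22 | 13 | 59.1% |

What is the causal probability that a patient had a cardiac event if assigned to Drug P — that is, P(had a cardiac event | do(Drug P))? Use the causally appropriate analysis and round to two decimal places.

0.32

Drug P is lower inside every blood pressure stratum but Drug V is lower in aggregate. Whether to stratify depends on how blood pressure relates to the drug.
Stratifying would compare drugs among patients the drugs themselves sorted into blood pressure groups — a form of selection on an intermediate. The unconditioned pooled rates give the total causal effect.
So P(outcome | do(Drug P)) is just the pooled rate for Drug P: 225/700 = 0.321.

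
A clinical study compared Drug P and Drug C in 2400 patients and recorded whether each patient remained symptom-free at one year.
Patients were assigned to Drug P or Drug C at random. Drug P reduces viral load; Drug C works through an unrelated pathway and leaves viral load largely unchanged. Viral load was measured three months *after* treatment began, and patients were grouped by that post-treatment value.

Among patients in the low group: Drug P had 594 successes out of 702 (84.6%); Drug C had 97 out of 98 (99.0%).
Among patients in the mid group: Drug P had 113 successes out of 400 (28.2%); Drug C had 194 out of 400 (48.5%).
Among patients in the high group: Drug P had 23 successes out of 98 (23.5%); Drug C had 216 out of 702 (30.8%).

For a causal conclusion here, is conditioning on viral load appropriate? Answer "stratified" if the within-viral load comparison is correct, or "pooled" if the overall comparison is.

pooled

Because the drug influences viral load, viral load is a post-treatment mediator, not a confounder. Stratifying on it would bias the estimate; the causal effect is the crude pooled difference.
Pooled: Drug P 60.8% vs Drug C 42.2%; Drug P is higher overall.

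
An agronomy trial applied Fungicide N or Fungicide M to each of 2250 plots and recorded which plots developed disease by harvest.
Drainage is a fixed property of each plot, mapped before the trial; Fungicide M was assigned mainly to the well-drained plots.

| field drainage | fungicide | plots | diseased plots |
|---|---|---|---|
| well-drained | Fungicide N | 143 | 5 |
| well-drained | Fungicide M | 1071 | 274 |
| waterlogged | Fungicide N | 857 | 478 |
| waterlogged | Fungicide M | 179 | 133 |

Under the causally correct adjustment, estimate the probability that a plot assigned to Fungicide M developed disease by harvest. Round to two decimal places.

0.48

Within every field drainage level Fungicide N has the lower rate, yet pooled Fungicide M does — Simpson's reversal.
Nothing the fungicide does changes field drainage; the imbalance is an allocation artefact. With field drainage also predicting the outcome, the pooled figure is confounded, and the within-stratum comparison is the causal one.
Standardising Fungicide M to the population field drainage mix: 0.540·274/1071 + 0.460·133/179 = 0.480.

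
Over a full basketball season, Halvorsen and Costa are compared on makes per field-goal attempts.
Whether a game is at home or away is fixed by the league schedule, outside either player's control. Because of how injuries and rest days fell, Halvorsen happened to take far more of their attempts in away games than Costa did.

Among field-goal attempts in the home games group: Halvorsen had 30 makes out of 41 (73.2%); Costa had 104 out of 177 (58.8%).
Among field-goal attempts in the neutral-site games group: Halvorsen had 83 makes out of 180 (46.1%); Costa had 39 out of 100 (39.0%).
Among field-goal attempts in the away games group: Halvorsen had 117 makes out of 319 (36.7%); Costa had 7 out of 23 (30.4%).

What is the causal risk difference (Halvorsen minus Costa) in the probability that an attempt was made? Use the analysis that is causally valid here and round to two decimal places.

+0.09

The game venue-specific comparison favours Halvorsen throughout, but the pooled figures favour Costa. The question is whether to condition on game venue.
Here game venue is a common cause — it drives both which player a case falls under and the outcome. The crude comparison mixes populations; the stratum-specific rates are the causally relevant ones.
Adjusting over the population distribution of game venue: 0.260·(0.732−0.588) + 0.333·(0.461−0.390) + 0.407·(0.367−0.304) = +0.087.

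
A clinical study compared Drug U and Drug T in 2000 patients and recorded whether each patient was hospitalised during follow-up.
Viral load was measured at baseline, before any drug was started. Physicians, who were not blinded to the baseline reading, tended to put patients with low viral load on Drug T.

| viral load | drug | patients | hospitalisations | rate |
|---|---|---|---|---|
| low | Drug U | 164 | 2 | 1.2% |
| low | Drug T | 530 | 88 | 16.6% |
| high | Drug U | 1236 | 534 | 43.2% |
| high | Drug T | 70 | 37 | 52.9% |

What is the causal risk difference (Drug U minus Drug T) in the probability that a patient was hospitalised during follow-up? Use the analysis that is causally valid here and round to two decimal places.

-0.12

Viral load is set before the drug has any effect — it is not caused by the drug — and it independently drives the outcome. That makes it a confounder, so the causal comparison is within viral load levels.
Adjusting over the population distribution of viral load: 0.347·(0.012−0.166) + 0.653·(0.432−0.529) = -0.116.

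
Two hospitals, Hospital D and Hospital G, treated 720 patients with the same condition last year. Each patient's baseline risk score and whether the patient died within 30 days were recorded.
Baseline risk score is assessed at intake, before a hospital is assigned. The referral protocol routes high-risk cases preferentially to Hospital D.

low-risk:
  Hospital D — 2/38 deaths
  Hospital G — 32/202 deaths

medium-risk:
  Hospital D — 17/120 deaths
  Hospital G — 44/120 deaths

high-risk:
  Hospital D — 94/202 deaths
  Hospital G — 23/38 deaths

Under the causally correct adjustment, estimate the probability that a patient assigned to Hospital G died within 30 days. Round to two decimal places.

0.38

Hospital D is lower inside every baseline risk score stratum but Hospital G is lower in aggregate. Whether to stratify depends on how baseline risk score relates to the hospital.
Baseline risk score satisfies the back-door criterion: it is not a descendant of the hospital, and it blocks the spurious path from hospital to outcome. Adjusting for it (i.e., using the within-baseline risk score rates) gives the causal effect.
Standardising Hospital G to the population baseline risk score mix: 0.333·32/202 + 0.333·44/120 + 0.333·23/38 = 0.377.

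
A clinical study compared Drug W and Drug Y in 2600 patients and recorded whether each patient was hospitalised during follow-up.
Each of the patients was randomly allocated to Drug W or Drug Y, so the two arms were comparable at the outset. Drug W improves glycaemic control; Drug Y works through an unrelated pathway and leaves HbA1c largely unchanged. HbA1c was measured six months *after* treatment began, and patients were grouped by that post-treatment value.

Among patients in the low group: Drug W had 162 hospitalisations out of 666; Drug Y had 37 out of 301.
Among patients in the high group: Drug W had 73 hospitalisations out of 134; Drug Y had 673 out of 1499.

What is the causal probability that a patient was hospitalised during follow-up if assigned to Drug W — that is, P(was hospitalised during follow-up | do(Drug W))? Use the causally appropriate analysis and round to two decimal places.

0.29

HbA1c is recorded after the drug and is itself shifted by it — it sits on the causal path from drug to outcome. Conditioning on a mediator would strip out part of the effect we want; the pooled comparison gives the total causal effect.
So P(outcome | do(Drug W)) is just the pooled rate for Drug W: 235/800 = 0.294.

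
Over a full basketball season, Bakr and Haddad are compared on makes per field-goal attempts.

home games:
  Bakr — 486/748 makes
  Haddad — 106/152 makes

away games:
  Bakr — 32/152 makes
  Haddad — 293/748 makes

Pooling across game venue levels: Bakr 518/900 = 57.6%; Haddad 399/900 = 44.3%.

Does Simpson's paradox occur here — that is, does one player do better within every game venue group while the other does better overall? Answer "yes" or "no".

yes

Within each game venue level (home games 65.0% vs 69.7%; away games 21.1% vs 39.2%), Haddad has the higher rate every time. Pooled: 57.6% vs 44.3% — Bakr has the higher rate overall. The two comparisons disagree.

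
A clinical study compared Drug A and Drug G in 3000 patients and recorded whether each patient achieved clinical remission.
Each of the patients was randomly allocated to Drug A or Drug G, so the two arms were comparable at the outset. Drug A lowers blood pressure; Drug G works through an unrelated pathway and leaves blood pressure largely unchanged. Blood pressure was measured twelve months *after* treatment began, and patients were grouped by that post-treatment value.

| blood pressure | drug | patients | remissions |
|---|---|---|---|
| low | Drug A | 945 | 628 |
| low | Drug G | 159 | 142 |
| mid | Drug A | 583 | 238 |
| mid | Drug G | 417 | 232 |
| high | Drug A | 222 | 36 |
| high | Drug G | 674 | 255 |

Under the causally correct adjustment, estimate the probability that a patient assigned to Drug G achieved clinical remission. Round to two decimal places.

0.50

Within every blood pressure level Drug G has the higher rate, yet pooled Drug A does — Simpson's reversal.
Stratifying would compare drugs among patients the drugs themselves sorted into blood pressure groups — a form of selection on an intermediate. The unconditioned pooled rates give the total causal effect.
So P(outcome | do(Drug G)) is just the pooled rate for Drug G: 629/1250 = 0.503.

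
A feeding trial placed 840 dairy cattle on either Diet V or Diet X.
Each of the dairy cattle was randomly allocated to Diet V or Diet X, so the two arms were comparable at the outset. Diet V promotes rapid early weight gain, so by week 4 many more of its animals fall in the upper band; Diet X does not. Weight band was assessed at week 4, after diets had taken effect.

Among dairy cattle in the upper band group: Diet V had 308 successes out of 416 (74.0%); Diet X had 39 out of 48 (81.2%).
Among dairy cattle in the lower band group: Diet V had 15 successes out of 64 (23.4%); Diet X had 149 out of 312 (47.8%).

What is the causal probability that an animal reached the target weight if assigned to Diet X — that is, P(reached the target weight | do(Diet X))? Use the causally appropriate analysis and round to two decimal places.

Within every week-4 weight band level Diet X has the higher rate, yet pooled Diet V does — Simpson's reversal.
Week-4 weight band is downstream of the diet. One should not condition on a consequence of treatment, so the overall rates are the right comparison.
So P(outcome | do(Diet X)) is just the pooled rate for Diet X: 188/360 = 0.522.

0.52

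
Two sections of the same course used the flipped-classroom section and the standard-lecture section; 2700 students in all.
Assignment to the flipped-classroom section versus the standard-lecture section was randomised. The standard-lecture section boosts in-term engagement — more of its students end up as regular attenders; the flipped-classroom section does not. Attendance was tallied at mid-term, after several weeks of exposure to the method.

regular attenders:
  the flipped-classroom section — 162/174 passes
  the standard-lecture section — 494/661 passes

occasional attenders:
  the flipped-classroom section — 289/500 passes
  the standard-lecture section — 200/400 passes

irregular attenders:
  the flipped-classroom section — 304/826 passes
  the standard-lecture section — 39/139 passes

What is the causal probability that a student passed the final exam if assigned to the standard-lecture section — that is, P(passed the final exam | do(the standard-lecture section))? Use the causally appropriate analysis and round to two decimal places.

0.61

Mid-term attendance lies on the pathway teaching method → mid-term attendance → outcome, so adjusting for it blocks the indirect effect. For the total causal effect of teaching method, use the unadjusted pooled rates.
So P(outcome | do(the standard-lecture section)) is just the pooled rate for the standard-lecture section: 733/1200 = 0.611.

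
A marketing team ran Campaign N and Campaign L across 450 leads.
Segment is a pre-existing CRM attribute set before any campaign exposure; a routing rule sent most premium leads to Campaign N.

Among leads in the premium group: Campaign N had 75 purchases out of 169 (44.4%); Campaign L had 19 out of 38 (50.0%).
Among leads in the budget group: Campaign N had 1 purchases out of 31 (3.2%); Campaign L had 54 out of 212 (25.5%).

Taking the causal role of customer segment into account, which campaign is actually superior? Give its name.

The stratified and pooled comparisons disagree (Campaign L wins within each customer segment; Campaign N wins overall), so the answer turns on the causal role of customer segment.
Here customer segment is a common cause — it drives both which campaign a case falls under and the outcome. The crude comparison mixes populations; the stratum-specific rates are the causally relevant ones.
Within each level — premium: 44.4% vs 50.0%; budget: 3.2% vs 25.5% — Campaign L is higher every time.

Campaign L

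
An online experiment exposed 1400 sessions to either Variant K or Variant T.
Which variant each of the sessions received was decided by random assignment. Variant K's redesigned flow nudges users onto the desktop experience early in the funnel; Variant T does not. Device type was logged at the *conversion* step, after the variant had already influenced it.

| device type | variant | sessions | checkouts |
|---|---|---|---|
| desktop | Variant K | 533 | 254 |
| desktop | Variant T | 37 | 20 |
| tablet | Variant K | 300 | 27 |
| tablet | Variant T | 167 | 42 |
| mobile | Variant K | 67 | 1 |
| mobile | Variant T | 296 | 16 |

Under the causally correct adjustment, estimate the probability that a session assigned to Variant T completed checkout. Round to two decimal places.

0.16

Device type is recorded after the variant and is itself shifted by it — it sits on the causal path from variant to outcome. Conditioning on a mediator would strip out part of the effect we want; the pooled comparison gives the total causal effect.
So P(outcome | do(Variant T)) is just the pooled rate for Variant T: 78/500 = 0.156.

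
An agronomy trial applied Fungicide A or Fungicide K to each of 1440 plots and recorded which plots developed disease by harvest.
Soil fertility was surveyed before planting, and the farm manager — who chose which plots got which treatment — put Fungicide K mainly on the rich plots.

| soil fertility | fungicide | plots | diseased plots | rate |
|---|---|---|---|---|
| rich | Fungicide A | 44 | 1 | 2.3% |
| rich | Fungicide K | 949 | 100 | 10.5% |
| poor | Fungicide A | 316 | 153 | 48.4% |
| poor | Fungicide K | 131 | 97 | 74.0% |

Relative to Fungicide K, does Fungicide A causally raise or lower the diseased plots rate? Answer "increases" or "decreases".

The stratified and pooled comparisons disagree (Fungicide A wins within each soil fertility; Fungicide K wins overall), so the answer turns on the causal role of soil fertility.
Soil fertility satisfies the back-door criterion: it is not a descendant of the fungicide, and it blocks the spurious path from fungicide to outcome. Adjusting for it (i.e., using the within-soil fertility rates) gives the causal effect.
Within each level — rich: 2.3% vs 10.5%; poor: 48.4% vs 74.0% — Fungicide A is lower every time.

decreases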